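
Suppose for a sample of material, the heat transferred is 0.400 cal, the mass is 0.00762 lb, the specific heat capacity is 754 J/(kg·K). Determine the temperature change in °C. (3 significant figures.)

0.642 °C

Rearranging: ΔT = Q/(m·c).
Q = 0.400 cal = 1.674 J; m = 0.00762 lb = 0.003456 kg; c = 754 J/(kg·K).
ΔT = 0.6422 K
Since 1 °C = 1 K, 0.6422 °C.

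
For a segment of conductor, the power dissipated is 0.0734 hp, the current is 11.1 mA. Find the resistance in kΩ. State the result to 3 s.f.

Rearranging P = I²R for R: R = P/I².
P = 0.0734 hp = 54.73 W; I = 11.1 mA = 0.01110 A.
R = 4.442×10^5 Ω
4.442×10^5 Ω × (1 kΩ / 1000 Ω) = 444.2 kΩ

444 kΩ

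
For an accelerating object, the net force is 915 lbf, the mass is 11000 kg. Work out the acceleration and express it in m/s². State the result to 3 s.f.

0.370 m/s²

From Newton's second law: a = F/m.
F = 915 lbf = 4070 N; m = 11000 kg.
a = 0.3700 m/s²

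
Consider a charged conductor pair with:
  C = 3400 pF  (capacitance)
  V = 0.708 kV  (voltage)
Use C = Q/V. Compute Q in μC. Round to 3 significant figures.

Rearranging C = Q/V for Q: Q = CV.
C = 3400 pF = 3.400×10^-9 F; V = 0.708 kV = 708.0 V.
Q = 2.407×10^-6 C
2.407×10^-6 C × (1 μC / 1.000×10^-6 C) = 2.407 μC

2.41 μC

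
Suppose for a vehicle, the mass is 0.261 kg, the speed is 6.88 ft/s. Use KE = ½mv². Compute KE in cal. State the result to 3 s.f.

0.137 cal

Directly: KE = ½mv².
m = 0.261 kg; v = 6.88 ft/s = 2.097 m/s.
KE = 0.5739 J
0.5739 J × (1 cal / 4.184 J) = 0.1372 cal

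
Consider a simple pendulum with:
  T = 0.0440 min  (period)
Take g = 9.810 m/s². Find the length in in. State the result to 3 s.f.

Rearranging T = 2π√(L/g) for L: L = g·(T/2π)².
T = 0.0440 min = 2.640 s; g = 9.810 m/s².
L = 1.732 m
1.732 m × (1 in / 0.02540 m) = 68.18 in

68.2 in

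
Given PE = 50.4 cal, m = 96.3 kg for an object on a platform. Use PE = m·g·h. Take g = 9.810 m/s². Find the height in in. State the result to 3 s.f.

8.79 in

Rearranging: h = PE/(m·g).
PE = 50.4 cal = 210.9 J; m = 96.3 kg; g = 9.810 m/s².
h = 0.2232 m
0.2232 m × (1 in / 0.02540 m) = 8.788 in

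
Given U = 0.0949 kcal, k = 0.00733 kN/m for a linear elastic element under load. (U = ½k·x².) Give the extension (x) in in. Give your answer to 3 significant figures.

Rearranging: x = √(2U/k).
U = 0.0949 kcal = 397.1 J; k = 0.00733 kN/m = 7.330 N/m.
x = 10.41 m
10.41 m × (1 in / 0.02540 m) = 409.8 in

410 in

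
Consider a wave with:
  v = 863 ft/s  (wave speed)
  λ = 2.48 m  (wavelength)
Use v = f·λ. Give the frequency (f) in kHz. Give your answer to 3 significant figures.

Rearranging v = f·λ for f: f = v/λ.
v = 863 ft/s = 263.0 m/s; λ = 2.48 m.
f = 106.1 Hz
106.1 Hz × (1 kHz / 1000 Hz) = 0.1061 kHz

0.106 kHz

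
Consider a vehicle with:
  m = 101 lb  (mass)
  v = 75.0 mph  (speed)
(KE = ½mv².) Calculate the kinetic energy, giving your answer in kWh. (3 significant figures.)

KE is given directly by: KE = ½mv².
m = 101 lb = 45.81 kg; v = 75.0 mph = 33.53 m/s.
KE = 25750 J
25750 J × (1 kWh / 3.600×10^6 J) = 0.007153 kWh

0.00715 kWh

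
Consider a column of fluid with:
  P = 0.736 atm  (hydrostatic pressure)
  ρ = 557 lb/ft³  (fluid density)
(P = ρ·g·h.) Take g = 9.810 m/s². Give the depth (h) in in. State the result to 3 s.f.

33.5 in

Rearranging P = ρ·g·h for h: h = P/(ρ·g).
P = 0.736 atm = 74575 Pa; ρ = 557 lb/ft³ = 8922 kg/m³; g = 9.810 m/s².
h = 0.8520 m
0.8520 m × (1 in / 0.02540 m) = 33.54 in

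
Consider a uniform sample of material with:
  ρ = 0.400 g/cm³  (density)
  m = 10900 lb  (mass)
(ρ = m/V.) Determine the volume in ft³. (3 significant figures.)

437 ft³

Rearranging ρ = m/V for V: V = m/ρ.
ρ = 0.400 g/cm³ = 400.0 kg/m³; m = 10900 lb = 4944 kg.
V = 12.36 m³
12.36 m³ × (1 ft³ / 0.02832 m³) = 436.5 ft³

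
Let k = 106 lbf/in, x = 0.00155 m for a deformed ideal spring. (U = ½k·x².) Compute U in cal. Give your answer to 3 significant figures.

U is given directly by: U = ½kx².
k = 106 lbf/in = 18563 N/m; x = 0.00155 m.
U = 0.02230 J  (the unit combination reduces to kg·m²/s² = J)
0.02230 J × (1 cal / 4.184 J) = 0.005330 cal

0.00533 cal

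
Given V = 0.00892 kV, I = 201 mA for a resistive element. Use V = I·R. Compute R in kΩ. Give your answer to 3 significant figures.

Rearranging: R = V/I.
V = 0.00892 kV = 8.920 V; I = 201 mA = 0.2010 A.
R = 44.38 Ω
44.38 Ω × (1 kΩ / 1000 Ω) = 0.04438 kΩ

0.0444 kΩ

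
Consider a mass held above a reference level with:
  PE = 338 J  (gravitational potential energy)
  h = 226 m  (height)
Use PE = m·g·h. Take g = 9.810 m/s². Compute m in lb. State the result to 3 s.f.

0.336 lb

Rearranging PE = m·g·h for m: m = PE/(g·h).
PE = 338 J; h = 226 m; g = 9.810 m/s².
m = 0.1525 kg
0.1525 kg × (1 lb / 0.4536 kg) = 0.3361 lb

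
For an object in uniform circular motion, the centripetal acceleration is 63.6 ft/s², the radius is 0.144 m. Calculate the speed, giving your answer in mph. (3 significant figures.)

Rearranging a = v²/r for v: v = √(a·r).
a = 63.6 ft/s² = 19.39 m/s²; r = 0.144 m.
v = 1.671 m/s
1.671 m/s × (1 mph / 0.4470 m/s) = 3.737 mph

3.74 mph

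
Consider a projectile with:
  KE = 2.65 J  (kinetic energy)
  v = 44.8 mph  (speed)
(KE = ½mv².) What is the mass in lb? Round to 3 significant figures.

0.0291 lb

Rearranging KE = ½mv² for m: m = 2·KE/v².
KE = 2.65 J; v = 44.8 mph = 20.03 m/s.
m = 0.01321 kg
0.01321 kg × (1 lb / 0.4536 kg) = 0.02913 lb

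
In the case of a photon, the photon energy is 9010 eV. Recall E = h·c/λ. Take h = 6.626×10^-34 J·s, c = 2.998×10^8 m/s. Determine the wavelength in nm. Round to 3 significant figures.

Solving E = h·c/λ for λ: λ = hc/E.
E = 9010 eV = 1.444×10^-15 J; h = 6.626×10^-34 J·s; c = 2.998×10^8 m/s.
λ = 1.376×10^-10 m
1.376×10^-10 m × (1 nm / 1.000×10^-9 m) = 0.1376 nm

0.138 nm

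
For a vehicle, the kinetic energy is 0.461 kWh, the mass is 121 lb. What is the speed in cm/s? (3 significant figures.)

Rearranging KE = ½mv² for v: v = √(2·KE/m).
KE = 0.461 kWh = 1.660×10^6 J; m = 121 lb = 54.88 kg.
v = 245.9 m/s
245.9 m/s × (1 cm/s / 0.01000 m/s) = 24592 cm/s

24600 cm/s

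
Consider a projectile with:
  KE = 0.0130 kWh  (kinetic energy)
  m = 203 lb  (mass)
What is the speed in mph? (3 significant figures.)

71.3 mph

Rearranging KE = ½mv² for v: v = √(2·KE/m).
KE = 0.0130 kWh = 46800 J; m = 203 lb = 92.08 kg.
v = 31.88 m/s
31.88 m/s × (1 mph / 0.4470 m/s) = 71.32 mph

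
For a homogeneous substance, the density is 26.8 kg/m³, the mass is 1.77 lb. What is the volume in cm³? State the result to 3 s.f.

30000 cm³

Rearranging: V = m/ρ.
ρ = 26.8 kg/m³; m = 1.77 lb = 0.8029 kg.
V = 0.02996 m³
0.02996 m³ × (1 cm³ / 1.000×10^-6 m³) = 29957 cm³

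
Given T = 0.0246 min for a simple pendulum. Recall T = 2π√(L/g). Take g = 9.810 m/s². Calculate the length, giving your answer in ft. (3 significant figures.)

1.78 ft

Solving T = 2π√(L/g) for L: L = g·(T/2π)².
T = 0.0246 min = 1.476 s; g = 9.810 m/s².
L = 0.5414 m
0.5414 m × (1 ft / 0.3048 m) = 1.776 ft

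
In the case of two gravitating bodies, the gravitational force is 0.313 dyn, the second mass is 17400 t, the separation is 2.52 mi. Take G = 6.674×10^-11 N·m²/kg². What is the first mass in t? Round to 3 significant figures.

Rearranging F = G·m₁·m₂/r² for m₁: m₁ = F·r²/(G·m₂).
F = 0.313 dyn = 3.130×10^-6 N; m₂ = 17400 t = 1.740×10^7 kg; r = 2.52 mi = 4056 m; G = 6.674×10^-11 N·m²/kg².
m₁ = 44331 kg
44331 kg × (1 t / 1000 kg) = 44.33 t

44.3 t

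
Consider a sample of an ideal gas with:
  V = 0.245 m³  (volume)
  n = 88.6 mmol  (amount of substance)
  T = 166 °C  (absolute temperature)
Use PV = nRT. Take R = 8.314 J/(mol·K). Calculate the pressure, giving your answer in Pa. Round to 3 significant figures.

From the ideal-gas law: P = nRT/V.
V = 0.245 m³; n = 88.6 mmol = 0.08860 mol; T = 166 °C = 439.1 K; R = 8.314 J/(mol·K).
P = 1320 Pa  (the unit combination reduces to kg/(m·s²) = Pa)

1320 Pa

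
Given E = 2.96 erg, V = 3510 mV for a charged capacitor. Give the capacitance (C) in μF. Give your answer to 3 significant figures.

0.0481 μF

Solving E = ½C·V² for C: C = 2E/V².
E = 2.96 erg = 2.960×10^-7 J; V = 3510 mV = 3.510 V.
C = 4.805×10^-8 F
4.805×10^-8 F × (1 μF / 1.000×10^-6 F) = 0.04805 μF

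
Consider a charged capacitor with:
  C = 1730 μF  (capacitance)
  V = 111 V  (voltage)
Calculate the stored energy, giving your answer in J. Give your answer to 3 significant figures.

Directly: E = ½CV².
C = 1730 μF = 0.001730 F; V = 111 V.
E = 10.66 J

10.7 J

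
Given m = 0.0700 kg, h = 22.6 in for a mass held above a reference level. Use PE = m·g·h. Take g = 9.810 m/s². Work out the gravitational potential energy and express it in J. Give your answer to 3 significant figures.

Directly: PE = mgh.
m = 0.0700 kg; h = 22.6 in = 0.5740 m; g = 9.810 m/s².
PE = 0.3942 J

0.394 J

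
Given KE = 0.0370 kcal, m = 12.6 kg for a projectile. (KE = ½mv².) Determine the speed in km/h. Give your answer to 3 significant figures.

17.8 km/h

Rearranging: v = √(2·KE/m).
KE = 0.0370 kcal = 154.8 J; m = 12.6 kg.
v = 4.957 m/s
4.957 m/s × (1 km/h / 0.2778 m/s) = 17.85 km/h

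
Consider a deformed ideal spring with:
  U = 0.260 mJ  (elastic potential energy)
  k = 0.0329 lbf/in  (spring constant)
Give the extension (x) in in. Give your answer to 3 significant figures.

0.374 in

Rearranging: x = √(2U/k).
U = 0.260 mJ = 2.600×10^-4 J; k = 0.0329 lbf/in = 5.762 N/m.
x = 0.009500 m
0.009500 m × (1 in / 0.02540 m) = 0.3740 in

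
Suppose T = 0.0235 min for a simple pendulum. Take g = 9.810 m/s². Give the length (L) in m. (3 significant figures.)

Solving T = 2π√(L/g) for L: L = g·(T/2π)².
T = 0.0235 min = 1.410 s; g = 9.810 m/s².
L = 0.4940 m

0.494 m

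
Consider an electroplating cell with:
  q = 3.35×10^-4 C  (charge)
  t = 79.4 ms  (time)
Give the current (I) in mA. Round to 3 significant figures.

Rearranging: I = q/t.
q = 3.35×10^-4 C; t = 79.4 ms = 0.07940 s.
I = 0.004219 A
0.004219 A × (1 mA / 0.001000 A) = 4.219 mA

4.22 mA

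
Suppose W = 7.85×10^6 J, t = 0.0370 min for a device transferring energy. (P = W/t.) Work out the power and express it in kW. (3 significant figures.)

Directly: P = W/t.
W = 7.85×10^6 J; t = 0.0370 min = 2.220 s.
P = 3.536×10^6 W
3.536×10^6 W × (1 kW / 1000 W) = 3536 kW

3540 kW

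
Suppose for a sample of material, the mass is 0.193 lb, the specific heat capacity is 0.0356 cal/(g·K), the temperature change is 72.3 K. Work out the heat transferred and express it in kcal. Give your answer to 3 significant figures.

0.225 kcal

Directly: Q = mcΔT.
m = 0.193 lb = 0.08754 kg; c = 0.0356 cal/(g·K) = 149.0 J/(kg·K); ΔT = 72.3 K.
Q = 942.8 J
942.8 J × (1 kcal / 4184 J) = 0.2253 kcal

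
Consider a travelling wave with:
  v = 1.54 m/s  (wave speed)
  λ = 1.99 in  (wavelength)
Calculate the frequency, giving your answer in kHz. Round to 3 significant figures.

0.0305 kHz

Rearranging v = f·λ for f: f = v/λ.
v = 1.54 m/s; λ = 1.99 in = 0.05055 m.
f = 30.47 Hz
30.47 Hz × (1 kHz / 1000 Hz) = 0.03047 kHz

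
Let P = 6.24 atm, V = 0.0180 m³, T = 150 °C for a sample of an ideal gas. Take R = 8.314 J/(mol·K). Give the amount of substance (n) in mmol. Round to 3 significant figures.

From the ideal-gas law: n = PV/(RT).
P = 6.24 atm = 6.323×10^5 Pa; V = 0.0180 m³; T = 150 °C = 423.1 K; R = 8.314 J/(mol·K).
n = 3.235 mol
3.235 mol × (1 mmol / 0.001000 mol) = 3235 mmol

3230 mmol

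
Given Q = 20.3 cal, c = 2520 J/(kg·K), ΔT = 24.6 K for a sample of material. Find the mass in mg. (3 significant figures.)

Rearranging Q = m·c·ΔT for m: m = Q/(c·ΔT).
Q = 20.3 cal = 84.94 J; c = 2520 J/(kg·K); ΔT = 24.6 K.
m = 0.001370 kg
0.001370 kg × (1 mg / 1.000×10^-6 kg) = 1370 mg

1370 mg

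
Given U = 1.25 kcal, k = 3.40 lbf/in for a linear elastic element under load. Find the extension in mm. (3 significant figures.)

Rearranging: x = √(2U/k).
U = 1.25 kcal = 5230 J; k = 3.40 lbf/in = 595.4 N/m.
x = 4.191 m
4.191 m × (1 mm / 0.001000 m) = 4191 mm

4190 mm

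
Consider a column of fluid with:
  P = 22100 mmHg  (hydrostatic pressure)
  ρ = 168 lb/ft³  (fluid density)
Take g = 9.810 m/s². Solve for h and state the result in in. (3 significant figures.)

Rearranging P = ρ·g·h for h: h = P/(ρ·g).
P = 22100 mmHg = 2.946×10^6 Pa; ρ = 168 lb/ft³ = 2691 kg/m³; g = 9.810 m/s².
h = 111.6 m
111.6 m × (1 in / 0.02540 m) = 4394 in

4390 in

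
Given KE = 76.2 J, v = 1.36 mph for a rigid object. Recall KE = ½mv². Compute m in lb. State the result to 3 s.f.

Rearranging: m = 2·KE/v².
KE = 76.2 J; v = 1.36 mph = 0.6080 m/s.
m = 412.3 kg
412.3 kg × (1 lb / 0.4536 kg) = 909.0 lb

909 lb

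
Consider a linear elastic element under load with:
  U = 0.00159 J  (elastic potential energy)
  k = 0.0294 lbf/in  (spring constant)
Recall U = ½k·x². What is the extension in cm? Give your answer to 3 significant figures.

Rearranging U = ½k·x² for x: x = √(2U/k).
U = 0.00159 J; k = 0.0294 lbf/in = 5.149 N/m.
x = 0.02485 m
0.02485 m × (1 cm / 0.01000 m) = 2.485 cm

2.49 cm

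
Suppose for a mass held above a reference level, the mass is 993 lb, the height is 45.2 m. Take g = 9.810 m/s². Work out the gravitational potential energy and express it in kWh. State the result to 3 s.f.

PE is given directly by: PE = mgh.
m = 993 lb = 450.4 kg; h = 45.2 m; g = 9.810 m/s².
PE = 1.997×10^5 J  (the unit combination reduces to kg·m²/s² = J)
1.997×10^5 J × (1 kWh / 3.600×10^6 J) = 0.05548 kWh

0.0555 kWh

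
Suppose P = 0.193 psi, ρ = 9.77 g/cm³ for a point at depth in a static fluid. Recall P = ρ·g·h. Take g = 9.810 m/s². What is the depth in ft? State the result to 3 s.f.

Rearranging: h = P/(ρ·g).
P = 0.193 psi = 1331 Pa; ρ = 9.77 g/cm³ = 9770 kg/m³; g = 9.810 m/s².
h = 0.01388 m
0.01388 m × (1 ft / 0.3048 m) = 0.04555 ft

0.0456 ft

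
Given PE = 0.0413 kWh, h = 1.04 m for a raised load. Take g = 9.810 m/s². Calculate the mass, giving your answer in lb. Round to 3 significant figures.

Solving PE = m·g·h for m: m = PE/(g·h).
PE = 0.0413 kWh = 1.487×10^5 J; h = 1.04 m; g = 9.810 m/s².
m = 14573 kg
14573 kg × (1 lb / 0.4536 kg) = 32128 lb

32100 lb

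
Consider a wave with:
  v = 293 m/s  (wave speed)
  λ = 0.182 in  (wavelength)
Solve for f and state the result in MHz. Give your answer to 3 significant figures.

Rearranging v = f·λ for f: f = v/λ.
v = 293 m/s; λ = 0.182 in = 0.004623 m.
f = 63382 Hz
63382 Hz × (1 MHz / 1.000×10^6 Hz) = 0.06338 MHz

0.0634 MHz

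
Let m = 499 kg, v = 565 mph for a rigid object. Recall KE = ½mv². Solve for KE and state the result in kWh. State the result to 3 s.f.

4.42 kWh

KE is given directly by: KE = ½mv².
m = 499 kg; v = 565 mph = 252.6 m/s.
KE = 1.592×10^7 J
1.592×10^7 J × (1 kWh / 3.600×10^6 J) = 4.421 kWh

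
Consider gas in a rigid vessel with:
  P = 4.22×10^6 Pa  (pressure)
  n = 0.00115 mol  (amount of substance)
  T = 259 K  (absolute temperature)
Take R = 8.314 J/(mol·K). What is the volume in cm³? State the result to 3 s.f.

0.587 cm³

Rearranging: V = nRT/P.
P = 4.22×10^6 Pa; n = 0.00115 mol; T = 259 K; R = 8.314 J/(mol·K).
V = 5.868×10^-7 m³
5.868×10^-7 m³ × (1 cm³ / 1.000×10^-6 m³) = 0.5868 cm³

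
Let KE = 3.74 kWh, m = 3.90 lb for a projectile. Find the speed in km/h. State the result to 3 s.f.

Solving KE = ½mv² for v: v = √(2·KE/m).
KE = 3.74 kWh = 1.346×10^7 J; m = 3.90 lb = 1.769 kg.
v = 3902 m/s
3902 m/s × (1 km/h / 0.2778 m/s) = 14046 km/h

14000 km/h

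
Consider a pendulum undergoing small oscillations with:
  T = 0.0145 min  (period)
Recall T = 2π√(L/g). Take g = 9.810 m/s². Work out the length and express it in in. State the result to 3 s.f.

7.40 in

Solving T = 2π√(L/g) for L: L = g·(T/2π)².
T = 0.0145 min = 0.8700 s; g = 9.810 m/s².
L = 0.1881 m
0.1881 m × (1 in / 0.02540 m) = 7.405 in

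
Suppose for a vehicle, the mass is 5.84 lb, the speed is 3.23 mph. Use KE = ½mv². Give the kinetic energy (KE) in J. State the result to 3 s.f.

KE is given directly by: KE = ½mv².
m = 5.84 lb = 2.649 kg; v = 3.23 mph = 1.444 m/s.
KE = 2.762 J  (the unit combination reduces to kg·m²/s² = J)

2.76 J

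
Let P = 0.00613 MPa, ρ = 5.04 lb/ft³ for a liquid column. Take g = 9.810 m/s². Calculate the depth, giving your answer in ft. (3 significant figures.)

25.4 ft

Rearranging: h = P/(ρ·g).
P = 0.00613 MPa = 6130 Pa; ρ = 5.04 lb/ft³ = 80.73 kg/m³; g = 9.810 m/s².
h = 7.740 m
7.740 m × (1 ft / 0.3048 m) = 25.39 ft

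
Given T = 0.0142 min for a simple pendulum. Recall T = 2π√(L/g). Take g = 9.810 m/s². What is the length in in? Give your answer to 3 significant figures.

Rearranging T = 2π√(L/g) for L: L = g·(T/2π)².
T = 0.0142 min = 0.8520 s; g = 9.810 m/s².
L = 0.1804 m
0.1804 m × (1 in / 0.02540 m) = 7.102 in

7.10 in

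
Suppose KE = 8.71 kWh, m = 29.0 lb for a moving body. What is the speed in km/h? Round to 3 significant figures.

Solving KE = ½mv² for v: v = √(2·KE/m).
KE = 8.71 kWh = 3.136×10^7 J; m = 29.0 lb = 13.15 kg.
v = 2183 m/s
2183 m/s × (1 km/h / 0.2778 m/s) = 7860 km/h

7860 km/h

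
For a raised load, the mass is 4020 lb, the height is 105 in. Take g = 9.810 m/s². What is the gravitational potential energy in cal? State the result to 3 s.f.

PE is given directly by: PE = mgh.
m = 4020 lb = 1823 kg; h = 105 in = 2.667 m; g = 9.810 m/s².
PE = 47707 J  (the unit combination reduces to kg·m²/s² = J)
47707 J × (1 cal / 4.184 J) = 11402 cal

11400 cal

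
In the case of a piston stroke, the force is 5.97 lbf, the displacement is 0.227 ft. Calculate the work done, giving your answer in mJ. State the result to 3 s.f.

1840 mJ

Directly: W = F·d.
F = 5.97 lbf = 26.56 N; d = 0.227 ft = 0.06919 m.
W = 1.837 J
1.837 J × (1 mJ / 0.001000 J) = 1837 mJ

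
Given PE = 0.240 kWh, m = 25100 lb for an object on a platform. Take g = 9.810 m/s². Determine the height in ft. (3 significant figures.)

Rearranging PE = m·g·h for h: h = PE/(m·g).
PE = 0.240 kWh = 8.640×10^5 J; m = 25100 lb = 11385 kg; g = 9.810 m/s².
h = 7.736 m
7.736 m × (1 ft / 0.3048 m) = 25.38 ft

25.4 ft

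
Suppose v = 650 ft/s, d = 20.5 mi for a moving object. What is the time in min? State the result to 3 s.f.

2.78 min

Rearranging v = d/t for t: t = d/v.
v = 650 ft/s = 198.1 m/s; d = 20.5 mi = 32992 m.
t = 166.5 s
166.5 s × (1 min / 60.00 s) = 2.775 min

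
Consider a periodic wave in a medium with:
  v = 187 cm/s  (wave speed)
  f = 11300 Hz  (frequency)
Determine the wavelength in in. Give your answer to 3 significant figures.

Rearranging: λ = v/f.
v = 187 cm/s = 1.870 m/s; f = 11300 Hz.
λ = 1.655×10^-4 m
1.655×10^-4 m × (1 in / 0.02540 m) = 0.006515 in

0.00652 in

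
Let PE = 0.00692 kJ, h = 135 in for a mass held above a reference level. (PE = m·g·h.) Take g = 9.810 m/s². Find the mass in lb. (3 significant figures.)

0.454 lb

Rearranging: m = PE/(g·h).
PE = 0.00692 kJ = 6.920 J; h = 135 in = 3.429 m; g = 9.810 m/s².
m = 0.2057 kg
0.2057 kg × (1 lb / 0.4536 kg) = 0.4535 lb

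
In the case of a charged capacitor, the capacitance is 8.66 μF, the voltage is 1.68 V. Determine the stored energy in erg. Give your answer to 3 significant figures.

Directly: E = ½CV².
C = 8.66 μF = 8.660×10^-6 F; V = 1.68 V.
E = 1.222×10^-5 J
1.222×10^-5 J × (1 erg / 1.000×10^-7 J) = 122.2 erg

122 erg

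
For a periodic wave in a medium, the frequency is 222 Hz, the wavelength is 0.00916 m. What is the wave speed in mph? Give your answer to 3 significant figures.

Directly: v = fλ.
f = 222 Hz; λ = 0.00916 m.
v = 2.034 m/s
2.034 m/s × (1 mph / 0.4470 m/s) = 4.549 mph

4.55 mph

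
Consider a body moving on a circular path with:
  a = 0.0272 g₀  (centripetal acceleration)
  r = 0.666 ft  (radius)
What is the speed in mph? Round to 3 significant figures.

0.521 mph

Rearranging: v = √(a·r).
a = 0.0272 g₀ = 0.2667 m/s²; r = 0.666 ft = 0.2030 m.
v = 0.2327 m/s
0.2327 m/s × (1 mph / 0.4470 m/s) = 0.5205 mph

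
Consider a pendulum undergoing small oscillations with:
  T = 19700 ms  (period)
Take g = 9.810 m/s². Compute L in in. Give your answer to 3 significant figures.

Rearranging T = 2π√(L/g) for L: L = g·(T/2π)².
T = 19700 ms = 19.70 s; g = 9.810 m/s².
L = 96.44 m
96.44 m × (1 in / 0.02540 m) = 3797 in

3800 in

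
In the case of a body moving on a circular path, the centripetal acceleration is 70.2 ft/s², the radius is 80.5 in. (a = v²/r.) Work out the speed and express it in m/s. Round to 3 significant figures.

6.61 m/s

Solving a = v²/r for v: v = √(a·r).
a = 70.2 ft/s² = 21.40 m/s²; r = 80.5 in = 2.045 m.
v = 6.614 m/s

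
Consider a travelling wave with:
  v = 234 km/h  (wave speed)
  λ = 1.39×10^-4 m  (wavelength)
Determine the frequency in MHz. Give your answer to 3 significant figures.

Rearranging v = f·λ for f: f = v/λ.
v = 234 km/h = 65.00 m/s; λ = 1.39×10^-4 m.
f = 4.676×10^5 Hz
4.676×10^5 Hz × (1 MHz / 1.000×10^6 Hz) = 0.4676 MHz

0.468 MHz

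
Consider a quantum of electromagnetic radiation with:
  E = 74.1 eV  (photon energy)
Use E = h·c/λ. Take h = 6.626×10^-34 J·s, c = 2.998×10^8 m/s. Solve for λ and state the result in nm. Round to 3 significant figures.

16.7 nm

Rearranging: λ = hc/E.
E = 74.1 eV = 1.187×10^-17 J; h = 6.626×10^-34 J·s; c = 2.998×10^8 m/s.
λ = 1.673×10^-8 m
1.673×10^-8 m × (1 nm / 1.000×10^-9 m) = 16.73 nm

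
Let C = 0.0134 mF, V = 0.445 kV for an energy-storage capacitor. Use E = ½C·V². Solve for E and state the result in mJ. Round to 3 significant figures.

1330 mJ

Directly: E = ½CV².
C = 0.0134 mF = 1.340×10^-5 F; V = 0.445 kV = 445.0 V.
E = 1.327 J
1.327 J × (1 mJ / 0.001000 J) = 1327 mJ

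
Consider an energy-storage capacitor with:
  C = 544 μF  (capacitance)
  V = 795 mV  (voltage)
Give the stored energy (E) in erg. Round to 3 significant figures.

Directly: E = ½CV².
C = 544 μF = 5.440×10^-4 F; V = 795 mV = 0.7950 V.
E = 1.719×10^-4 J  (the unit combination reduces to kg·m²/s² = J)
1.719×10^-4 J × (1 erg / 1.000×10^-7 J) = 1719 erg

1720 erg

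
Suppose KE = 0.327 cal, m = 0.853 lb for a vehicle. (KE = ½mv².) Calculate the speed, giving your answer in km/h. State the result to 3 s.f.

9.57 km/h

Solving KE = ½mv² for v: v = √(2·KE/m).
KE = 0.327 cal = 1.368 J; m = 0.853 lb = 0.3869 kg.
v = 2.659 m/s
2.659 m/s × (1 km/h / 0.2778 m/s) = 9.574 km/h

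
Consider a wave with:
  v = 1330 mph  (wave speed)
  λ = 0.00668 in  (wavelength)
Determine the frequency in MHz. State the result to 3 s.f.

Rearranging v = f·λ for f: f = v/λ.
v = 1330 mph = 594.6 m/s; λ = 0.00668 in = 1.697×10^-4 m.
f = 3.504×10^6 Hz
3.504×10^6 Hz × (1 MHz / 1.000×10^6 Hz) = 3.504 MHz

3.50 MHz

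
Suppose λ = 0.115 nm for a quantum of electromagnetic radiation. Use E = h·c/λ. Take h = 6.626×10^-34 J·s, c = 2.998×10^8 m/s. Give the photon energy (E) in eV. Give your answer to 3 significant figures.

E is given directly by: E = hc/λ.
λ = 0.115 nm = 1.150×10^-10 m; h = 6.626×10^-34 J·s; c = 2.998×10^8 m/s.
E = 1.727×10^-15 J
1.727×10^-15 J × (1 eV / 1.602×10^-19 J) = 10781 eV

10800 eV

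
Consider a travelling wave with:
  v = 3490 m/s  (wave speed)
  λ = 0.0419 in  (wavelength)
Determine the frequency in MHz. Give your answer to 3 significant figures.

3.28 MHz

Rearranging v = f·λ for f: f = v/λ.
v = 3490 m/s; λ = 0.0419 in = 0.001064 m.
f = 3.279×10^6 Hz
3.279×10^6 Hz × (1 MHz / 1.000×10^6 Hz) = 3.279 MHz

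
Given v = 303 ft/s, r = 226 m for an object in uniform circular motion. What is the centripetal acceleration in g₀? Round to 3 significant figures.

3.85 g₀

Directly: a = v²/r.
v = 303 ft/s = 92.35 m/s; r = 226 m.
a = 37.74 m/s²
37.74 m/s² × (1 g₀ / 9.807 m/s²) = 3.848 g₀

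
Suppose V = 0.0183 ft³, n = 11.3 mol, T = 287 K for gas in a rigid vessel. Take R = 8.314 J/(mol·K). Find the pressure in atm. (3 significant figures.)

From the ideal-gas law: P = nRT/V.
V = 0.0183 ft³ = 5.182×10^-4 m³; n = 11.3 mol; T = 287 K; R = 8.314 J/(mol·K).
P = 5.203×10^7 Pa
5.203×10^7 Pa × (1 atm / 1.013×10^5 Pa) = 513.5 atm

514 atm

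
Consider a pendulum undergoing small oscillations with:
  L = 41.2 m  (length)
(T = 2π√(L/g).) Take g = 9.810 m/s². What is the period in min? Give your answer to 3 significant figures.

T is given directly by: T = 2π√(L/g).
L = 41.2 m; g = 9.810 m/s².
T = 12.88 s
12.88 s × (1 min / 60.00 s) = 0.2146 min

0.215 min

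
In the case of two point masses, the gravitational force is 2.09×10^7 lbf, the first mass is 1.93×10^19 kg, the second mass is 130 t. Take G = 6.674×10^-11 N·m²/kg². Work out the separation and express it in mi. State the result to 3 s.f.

0.834 mi

Rearranging: r = √(G·m₁m₂/F).
F = 2.09×10^7 lbf = 9.297×10^7 N; m₁ = 1.93×10^19 kg; m₂ = 130 t = 1.300×10^5 kg; G = 6.674×10^-11 N·m²/kg².
r = 1342 m
1342 m × (1 mi / 1609 m) = 0.8339 mi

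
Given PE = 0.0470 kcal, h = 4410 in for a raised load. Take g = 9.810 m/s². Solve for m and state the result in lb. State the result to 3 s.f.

0.395 lb

Solving PE = m·g·h for m: m = PE/(g·h).
PE = 0.0470 kcal = 196.6 J; h = 4410 in = 112.0 m; g = 9.810 m/s².
m = 0.1790 kg
0.1790 kg × (1 lb / 0.4536 kg) = 0.3945 lb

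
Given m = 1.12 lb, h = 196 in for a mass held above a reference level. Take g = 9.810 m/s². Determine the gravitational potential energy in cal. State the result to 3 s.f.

5.93 cal

PE is given directly by: PE = mgh.
m = 1.12 lb = 0.5080 kg; h = 196 in = 4.978 m; g = 9.810 m/s².
PE = 24.81 J
24.81 J × (1 cal / 4.184 J) = 5.930 cal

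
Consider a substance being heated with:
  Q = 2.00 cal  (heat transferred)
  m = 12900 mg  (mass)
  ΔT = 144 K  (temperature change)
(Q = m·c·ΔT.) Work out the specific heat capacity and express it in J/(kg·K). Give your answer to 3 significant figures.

Rearranging Q = m·c·ΔT for c: c = Q/(m·ΔT).
Q = 2.00 cal = 8.368 J; m = 12900 mg = 0.01290 kg; ΔT = 144 K.
c = 4.505 J/(kg·K)

4.50 J/(kg·K)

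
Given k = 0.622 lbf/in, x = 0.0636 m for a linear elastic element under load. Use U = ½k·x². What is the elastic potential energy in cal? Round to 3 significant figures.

U is given directly by: U = ½kx².
k = 0.622 lbf/in = 108.9 N/m; x = 0.0636 m.
U = 0.2203 J
0.2203 J × (1 cal / 4.184 J) = 0.05265 cal

0.0527 cal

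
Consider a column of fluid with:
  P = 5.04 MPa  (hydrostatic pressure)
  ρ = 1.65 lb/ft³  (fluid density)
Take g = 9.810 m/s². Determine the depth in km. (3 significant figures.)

19.4 km

Rearranging: h = P/(ρ·g).
P = 5.04 MPa = 5.040×10^6 Pa; ρ = 1.65 lb/ft³ = 26.43 kg/m³; g = 9.810 m/s².
h = 19438 m
19438 m × (1 km / 1000 m) = 19.44 km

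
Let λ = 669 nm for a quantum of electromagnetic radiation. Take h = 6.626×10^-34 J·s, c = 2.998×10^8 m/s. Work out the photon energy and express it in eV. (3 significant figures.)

1.85 eV

Directly: E = hc/λ.
λ = 669 nm = 6.690×10^-7 m; h = 6.626×10^-34 J·s; c = 2.998×10^8 m/s.
E = 2.969×10^-19 J
2.969×10^-19 J × (1 eV / 1.602×10^-19 J) = 1.853 eV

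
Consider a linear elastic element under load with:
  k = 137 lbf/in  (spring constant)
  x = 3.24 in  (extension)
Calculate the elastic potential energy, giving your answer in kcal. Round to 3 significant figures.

0.0194 kcal

Directly: U = ½kx².
k = 137 lbf/in = 23992 N/m; x = 3.24 in = 0.08230 m.
U = 81.25 J
81.25 J × (1 kcal / 4184 J) = 0.01942 kcal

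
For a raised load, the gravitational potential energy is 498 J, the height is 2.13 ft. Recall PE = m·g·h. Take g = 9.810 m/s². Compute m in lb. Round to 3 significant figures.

172 lb

Rearranging: m = PE/(g·h).
PE = 498 J; h = 2.13 ft = 0.6492 m; g = 9.810 m/s².
m = 78.19 kg
78.19 kg × (1 lb / 0.4536 kg) = 172.4 lb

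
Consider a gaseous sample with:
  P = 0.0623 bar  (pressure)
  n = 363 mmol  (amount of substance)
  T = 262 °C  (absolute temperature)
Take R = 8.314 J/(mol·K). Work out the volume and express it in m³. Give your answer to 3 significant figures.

0.259 m³

From the ideal-gas law: V = nRT/P.
P = 0.0623 bar = 6230 Pa; n = 363 mmol = 0.3630 mol; T = 262 °C = 535.1 K; R = 8.314 J/(mol·K).
V = 0.2592 m³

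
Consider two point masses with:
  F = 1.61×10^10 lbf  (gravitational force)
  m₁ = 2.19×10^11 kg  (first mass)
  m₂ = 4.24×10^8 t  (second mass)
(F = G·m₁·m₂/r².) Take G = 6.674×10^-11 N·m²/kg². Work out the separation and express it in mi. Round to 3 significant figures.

Solving F = G·m₁·m₂/r² for r: r = √(G·m₁m₂/F).
F = 1.61×10^10 lbf = 7.162×10^10 N; m₁ = 2.19×10^11 kg; m₂ = 4.24×10^8 t = 4.240×10^11 kg; G = 6.674×10^-11 N·m²/kg².
r = 9.302 m
9.302 m × (1 mi / 1609 m) = 0.005780 mi

0.00578 mi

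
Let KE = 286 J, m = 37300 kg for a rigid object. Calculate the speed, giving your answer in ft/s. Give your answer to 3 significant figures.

0.406 ft/s

Rearranging: v = √(2·KE/m).
KE = 286 J; m = 37300 kg.
v = 0.1238 m/s
0.1238 m/s × (1 ft/s / 0.3048 m/s) = 0.4063 ft/s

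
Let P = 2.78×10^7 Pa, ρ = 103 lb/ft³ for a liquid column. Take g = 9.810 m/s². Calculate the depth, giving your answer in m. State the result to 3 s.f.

1720 m

Rearranging P = ρ·g·h for h: h = P/(ρ·g).
P = 2.78×10^7 Pa; ρ = 103 lb/ft³ = 1650 kg/m³; g = 9.810 m/s².
h = 1718 m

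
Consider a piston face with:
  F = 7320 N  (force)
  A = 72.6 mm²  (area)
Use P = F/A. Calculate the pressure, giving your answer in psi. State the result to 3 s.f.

P is given directly by: P = F/A.
F = 7320 N; A = 72.6 mm² = 7.260×10^-5 m².
P = 1.008×10^8 Pa  (the unit combination reduces to kg/(m·s²) = Pa)
1.008×10^8 Pa × (1 psi / 6895 Pa) = 14624 psi

14600 psi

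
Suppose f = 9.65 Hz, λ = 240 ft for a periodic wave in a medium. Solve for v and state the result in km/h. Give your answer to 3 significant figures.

Directly: v = fλ.
f = 9.65 Hz; λ = 240 ft = 73.15 m.
v = 705.9 m/s
705.9 m/s × (1 km/h / 0.2778 m/s) = 2541 km/h

2540 km/h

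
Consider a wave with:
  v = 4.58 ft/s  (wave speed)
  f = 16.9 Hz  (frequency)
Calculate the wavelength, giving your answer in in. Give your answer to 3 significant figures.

Rearranging v = f·λ for λ: λ = v/f.
v = 4.58 ft/s = 1.396 m/s; f = 16.9 Hz.
λ = 0.08260 m
0.08260 m × (1 in / 0.02540 m) = 3.252 in

3.25 in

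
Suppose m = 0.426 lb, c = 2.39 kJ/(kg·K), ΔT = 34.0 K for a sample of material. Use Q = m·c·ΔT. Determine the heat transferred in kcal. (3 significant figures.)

3.75 kcal

Directly: Q = mcΔT.
m = 0.426 lb = 0.1932 kg; c = 2.39 kJ/(kg·K) = 2390 J/(kg·K); ΔT = 34.0 K.
Q = 15702 J
15702 J × (1 kcal / 4184 J) = 3.753 kcal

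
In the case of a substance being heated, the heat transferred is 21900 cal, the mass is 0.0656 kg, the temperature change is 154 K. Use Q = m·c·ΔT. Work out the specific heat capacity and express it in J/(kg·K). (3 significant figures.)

Rearranging: c = Q/(m·ΔT).
Q = 21900 cal = 91630 J; m = 0.0656 kg; ΔT = 154 K.
c = 9070 J/(kg·K)

9070 J/(kg·K)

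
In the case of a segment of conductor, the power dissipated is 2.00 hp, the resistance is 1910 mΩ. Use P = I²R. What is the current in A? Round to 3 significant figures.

27.9 A

Rearranging: I = √(P/R).
P = 2.00 hp = 1491 W; R = 1910 mΩ = 1.910 Ω.
I = 27.94 A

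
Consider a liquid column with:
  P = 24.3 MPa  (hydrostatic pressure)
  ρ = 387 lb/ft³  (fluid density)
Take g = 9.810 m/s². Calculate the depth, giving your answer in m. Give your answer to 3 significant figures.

400 m

Solving P = ρ·g·h for h: h = P/(ρ·g).
P = 24.3 MPa = 2.430×10^7 Pa; ρ = 387 lb/ft³ = 6199 kg/m³; g = 9.810 m/s².
h = 399.6 m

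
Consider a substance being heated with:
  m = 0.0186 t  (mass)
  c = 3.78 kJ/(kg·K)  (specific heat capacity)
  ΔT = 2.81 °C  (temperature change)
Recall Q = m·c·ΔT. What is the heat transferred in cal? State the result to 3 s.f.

47200 cal

Directly: Q = mcΔT.
m = 0.0186 t = 18.60 kg; c = 3.78 kJ/(kg·K) = 3780 J/(kg·K); ΔT = 2.81 °C = 2.810 K.
Q = 1.976×10^5 J
1.976×10^5 J × (1 cal / 4.184 J) = 47219 cal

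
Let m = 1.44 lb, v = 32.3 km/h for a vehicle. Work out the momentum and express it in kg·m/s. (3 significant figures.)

Directly: p = mv.
m = 1.44 lb = 0.6532 kg; v = 32.3 km/h = 8.972 m/s.
p = 5.860 kg·m/s  (the unit combination reduces to kg·m/s = kg·m/s)

5.86 kg·m/s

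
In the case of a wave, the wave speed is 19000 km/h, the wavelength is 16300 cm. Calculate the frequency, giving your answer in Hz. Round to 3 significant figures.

32.4 Hz

Solving v = f·λ for f: f = v/λ.
v = 19000 km/h = 5278 m/s; λ = 16300 cm = 163.0 m.
f = 32.38 Hz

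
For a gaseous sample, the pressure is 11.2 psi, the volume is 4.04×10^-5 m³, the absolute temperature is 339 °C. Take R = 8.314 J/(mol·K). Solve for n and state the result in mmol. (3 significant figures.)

0.613 mmol

Rearranging PV = nRT for n: n = PV/(RT).
P = 11.2 psi = 77221 Pa; V = 4.04×10^-5 m³; T = 339 °C = 612.1 K; R = 8.314 J/(mol·K).
n = 6.130×10^-4 mol
6.130×10^-4 mol × (1 mmol / 0.001000 mol) = 0.6130 mmol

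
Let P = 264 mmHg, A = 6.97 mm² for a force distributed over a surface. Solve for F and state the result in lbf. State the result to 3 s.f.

Rearranging: F = P·A.
P = 264 mmHg = 35197 Pa; A = 6.97 mm² = 6.970×10^-6 m².
F = 0.2453 N
0.2453 N × (1 lbf / 4.448 N) = 0.05515 lbf

0.0552 lbf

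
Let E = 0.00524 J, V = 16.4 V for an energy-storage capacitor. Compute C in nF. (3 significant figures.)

39000 nF

Solving E = ½C·V² for C: C = 2E/V².
E = 0.00524 J; V = 16.4 V.
C = 3.896×10^-5 F
3.896×10^-5 F × (1 nF / 1.000×10^-9 F) = 38965 nF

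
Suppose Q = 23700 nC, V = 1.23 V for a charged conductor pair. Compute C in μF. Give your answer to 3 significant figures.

19.3 μF

Directly: C = Q/V.
Q = 23700 nC = 2.370×10^-5 C; V = 1.23 V.
C = 1.927×10^-5 F
1.927×10^-5 F × (1 μF / 1.000×10^-6 F) = 19.27 μF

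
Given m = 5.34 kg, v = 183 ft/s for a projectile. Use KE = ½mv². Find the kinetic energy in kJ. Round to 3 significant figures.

8.31 kJ

Directly: KE = ½mv².
m = 5.34 kg; v = 183 ft/s = 55.78 m/s.
KE = 8307 J
8307 J × (1 kJ / 1000 J) = 8.307 kJ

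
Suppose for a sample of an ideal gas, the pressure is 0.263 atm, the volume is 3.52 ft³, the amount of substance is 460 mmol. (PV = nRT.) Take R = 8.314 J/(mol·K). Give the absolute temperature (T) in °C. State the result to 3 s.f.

Solving PV = nRT for T: T = PV/(nR).
P = 0.263 atm = 26648 Pa; V = 3.52 ft³ = 0.09968 m³; n = 460 mmol = 0.4600 mol; R = 8.314 J/(mol·K).
T = 694.5 K
694.5 K − 273.15 = 421.4 °C

421 °C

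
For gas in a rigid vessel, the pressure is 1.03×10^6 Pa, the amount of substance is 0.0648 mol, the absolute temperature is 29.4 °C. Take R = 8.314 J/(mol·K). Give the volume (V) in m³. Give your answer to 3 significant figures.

Rearranging PV = nRT for V: V = nRT/P.
P = 1.03×10^6 Pa; n = 0.0648 mol; T = 29.4 °C = 302.5 K; R = 8.314 J/(mol·K).
V = 1.583×10^-4 m³

1.58×10^-4 m³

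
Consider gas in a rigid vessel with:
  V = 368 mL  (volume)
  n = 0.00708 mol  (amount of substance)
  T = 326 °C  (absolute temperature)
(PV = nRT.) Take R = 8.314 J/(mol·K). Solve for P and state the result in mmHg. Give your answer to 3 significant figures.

719 mmHg

Directly: P = nRT/V.
V = 368 mL = 3.680×10^-4 m³; n = 0.00708 mol; T = 326 °C = 599.1 K; R = 8.314 J/(mol·K).
P = 95837 Pa
95837 Pa × (1 mmHg / 133.3 Pa) = 718.8 mmHg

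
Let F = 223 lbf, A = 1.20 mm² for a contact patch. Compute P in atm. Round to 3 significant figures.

Directly: P = F/A.
F = 223 lbf = 992.0 N; A = 1.20 mm² = 1.200×10^-6 m².
P = 8.266×10^8 Pa
8.266×10^8 Pa × (1 atm / 1.013×10^5 Pa) = 8158 atm

8160 atm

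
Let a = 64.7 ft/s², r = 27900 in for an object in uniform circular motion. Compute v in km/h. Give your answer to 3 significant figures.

426 km/h

Rearranging: v = √(a·r).
a = 64.7 ft/s² = 19.72 m/s²; r = 27900 in = 708.7 m.
v = 118.2 m/s
118.2 m/s × (1 km/h / 0.2778 m/s) = 425.6 km/h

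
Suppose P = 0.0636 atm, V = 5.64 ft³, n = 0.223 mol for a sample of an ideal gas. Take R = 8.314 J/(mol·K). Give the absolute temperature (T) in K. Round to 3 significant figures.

Solving PV = nRT for T: T = PV/(nR).
P = 0.0636 atm = 6444 Pa; V = 5.64 ft³ = 0.1597 m³; n = 0.223 mol; R = 8.314 J/(mol·K).
T = 555.1 K

555 K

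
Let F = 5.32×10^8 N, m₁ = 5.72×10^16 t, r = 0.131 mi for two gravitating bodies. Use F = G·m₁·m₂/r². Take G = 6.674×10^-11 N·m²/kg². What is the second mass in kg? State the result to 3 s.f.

6190 kg

From Newton's law of gravitation: m₂ = F·r²/(G·m₁).
F = 5.32×10^8 N; m₁ = 5.72×10^16 t = 5.720×10^19 kg; r = 0.131 mi = 210.8 m; G = 6.674×10^-11 N·m²/kg².
m₂ = 6194 kg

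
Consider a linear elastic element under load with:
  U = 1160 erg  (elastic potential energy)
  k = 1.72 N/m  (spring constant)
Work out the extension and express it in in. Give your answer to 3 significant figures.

Rearranging: x = √(2U/k).
U = 1160 erg = 1.160×10^-4 J; k = 1.72 N/m.
x = 0.01161 m
0.01161 m × (1 in / 0.02540 m) = 0.4572 in

0.457 in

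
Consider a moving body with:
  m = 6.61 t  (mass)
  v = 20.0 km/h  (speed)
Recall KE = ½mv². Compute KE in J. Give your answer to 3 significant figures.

1.02×10^5 J

KE is given directly by: KE = ½mv².
m = 6.61 t = 6610 kg; v = 20.0 km/h = 5.556 m/s.
KE = 1.020×10^5 J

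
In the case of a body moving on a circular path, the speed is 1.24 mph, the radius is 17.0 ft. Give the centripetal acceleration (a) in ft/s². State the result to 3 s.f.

0.195 ft/s²

a is given directly by: a = v²/r.
v = 1.24 mph = 0.5543 m/s; r = 17.0 ft = 5.182 m.
a = 0.05930 m/s²
0.05930 m/s² × (1 ft/s² / 0.3048 m/s²) = 0.1946 ft/s²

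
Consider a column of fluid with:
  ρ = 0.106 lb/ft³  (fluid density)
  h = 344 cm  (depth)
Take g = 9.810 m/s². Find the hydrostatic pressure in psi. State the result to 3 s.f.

0.00831 psi

P is given directly by: P = ρgh.
ρ = 0.106 lb/ft³ = 1.698 kg/m³; h = 344 cm = 3.440 m; g = 9.810 m/s².
P = 57.30 Pa
57.30 Pa × (1 psi / 6895 Pa) = 0.008311 psi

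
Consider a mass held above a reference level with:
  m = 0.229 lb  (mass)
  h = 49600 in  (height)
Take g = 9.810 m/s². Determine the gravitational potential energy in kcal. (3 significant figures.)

PE is given directly by: PE = mgh.
m = 0.229 lb = 0.1039 kg; h = 49600 in = 1260 m; g = 9.810 m/s².
PE = 1284 J  (the unit combination reduces to kg·m²/s² = J)
1284 J × (1 kcal / 4184 J) = 0.3068 kcal

0.307 kcal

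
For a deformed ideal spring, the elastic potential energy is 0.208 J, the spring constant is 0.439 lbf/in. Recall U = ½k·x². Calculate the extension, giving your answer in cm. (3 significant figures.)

7.36 cm

Rearranging U = ½k·x² for x: x = √(2U/k).
U = 0.208 J; k = 0.439 lbf/in = 76.88 N/m.
x = 0.07356 m
0.07356 m × (1 cm / 0.01000 m) = 7.356 cm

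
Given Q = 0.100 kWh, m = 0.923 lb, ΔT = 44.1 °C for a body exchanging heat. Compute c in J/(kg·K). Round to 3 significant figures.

Solving Q = m·c·ΔT for c: c = Q/(m·ΔT).
Q = 0.100 kWh = 3.600×10^5 J; m = 0.923 lb = 0.4187 kg; ΔT = 44.1 °C = 44.10 K.
c = 19498 J/(kg·K)

19500 J/(kg·K)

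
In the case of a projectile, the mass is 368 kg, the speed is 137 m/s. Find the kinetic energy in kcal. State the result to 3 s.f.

Directly: KE = ½mv².
m = 368 kg; v = 137 m/s.
KE = 3.453×10^6 J  (the unit combination reduces to kg·m²/s² = J)
3.453×10^6 J × (1 kcal / 4184 J) = 825.4 kcal

825 kcal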